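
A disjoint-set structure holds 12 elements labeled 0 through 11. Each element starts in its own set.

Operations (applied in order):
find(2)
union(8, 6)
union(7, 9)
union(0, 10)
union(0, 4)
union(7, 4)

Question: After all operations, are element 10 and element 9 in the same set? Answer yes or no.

Answer: yes

Derivation:
Step 1: find(2) -> no change; set of 2 is {2}
Step 2: union(8, 6) -> merged; set of 8 now {6, 8}
Step 3: union(7, 9) -> merged; set of 7 now {7, 9}
Step 4: union(0, 10) -> merged; set of 0 now {0, 10}
Step 5: union(0, 4) -> merged; set of 0 now {0, 4, 10}
Step 6: union(7, 4) -> merged; set of 7 now {0, 4, 7, 9, 10}
Set of 10: {0, 4, 7, 9, 10}; 9 is a member.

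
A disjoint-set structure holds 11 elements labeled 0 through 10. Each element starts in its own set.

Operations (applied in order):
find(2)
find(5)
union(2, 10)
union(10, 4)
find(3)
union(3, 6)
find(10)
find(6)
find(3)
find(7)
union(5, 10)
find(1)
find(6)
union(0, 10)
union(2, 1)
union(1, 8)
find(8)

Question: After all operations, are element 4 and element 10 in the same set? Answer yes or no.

Step 1: find(2) -> no change; set of 2 is {2}
Step 2: find(5) -> no change; set of 5 is {5}
Step 3: union(2, 10) -> merged; set of 2 now {2, 10}
Step 4: union(10, 4) -> merged; set of 10 now {2, 4, 10}
Step 5: find(3) -> no change; set of 3 is {3}
Step 6: union(3, 6) -> merged; set of 3 now {3, 6}
Step 7: find(10) -> no change; set of 10 is {2, 4, 10}
Step 8: find(6) -> no change; set of 6 is {3, 6}
Step 9: find(3) -> no change; set of 3 is {3, 6}
Step 10: find(7) -> no change; set of 7 is {7}
Step 11: union(5, 10) -> merged; set of 5 now {2, 4, 5, 10}
Step 12: find(1) -> no change; set of 1 is {1}
Step 13: find(6) -> no change; set of 6 is {3, 6}
Step 14: union(0, 10) -> merged; set of 0 now {0, 2, 4, 5, 10}
Step 15: union(2, 1) -> merged; set of 2 now {0, 1, 2, 4, 5, 10}
Step 16: union(1, 8) -> merged; set of 1 now {0, 1, 2, 4, 5, 8, 10}
Step 17: find(8) -> no change; set of 8 is {0, 1, 2, 4, 5, 8, 10}
Set of 4: {0, 1, 2, 4, 5, 8, 10}; 10 is a member.

Answer: yes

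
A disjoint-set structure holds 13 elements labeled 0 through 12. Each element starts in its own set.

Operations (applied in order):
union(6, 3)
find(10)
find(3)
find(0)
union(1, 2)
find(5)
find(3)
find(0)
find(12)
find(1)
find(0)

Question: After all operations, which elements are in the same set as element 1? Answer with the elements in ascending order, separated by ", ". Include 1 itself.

Step 1: union(6, 3) -> merged; set of 6 now {3, 6}
Step 2: find(10) -> no change; set of 10 is {10}
Step 3: find(3) -> no change; set of 3 is {3, 6}
Step 4: find(0) -> no change; set of 0 is {0}
Step 5: union(1, 2) -> merged; set of 1 now {1, 2}
Step 6: find(5) -> no change; set of 5 is {5}
Step 7: find(3) -> no change; set of 3 is {3, 6}
Step 8: find(0) -> no change; set of 0 is {0}
Step 9: find(12) -> no change; set of 12 is {12}
Step 10: find(1) -> no change; set of 1 is {1, 2}
Step 11: find(0) -> no change; set of 0 is {0}
Component of 1: {1, 2}

Answer: 1, 2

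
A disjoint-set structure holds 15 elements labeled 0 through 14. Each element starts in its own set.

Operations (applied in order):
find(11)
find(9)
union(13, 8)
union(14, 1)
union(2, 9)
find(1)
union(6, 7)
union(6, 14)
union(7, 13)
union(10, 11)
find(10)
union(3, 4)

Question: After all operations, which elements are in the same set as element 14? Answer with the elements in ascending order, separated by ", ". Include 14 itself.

Answer: 1, 6, 7, 8, 13, 14

Derivation:
Step 1: find(11) -> no change; set of 11 is {11}
Step 2: find(9) -> no change; set of 9 is {9}
Step 3: union(13, 8) -> merged; set of 13 now {8, 13}
Step 4: union(14, 1) -> merged; set of 14 now {1, 14}
Step 5: union(2, 9) -> merged; set of 2 now {2, 9}
Step 6: find(1) -> no change; set of 1 is {1, 14}
Step 7: union(6, 7) -> merged; set of 6 now {6, 7}
Step 8: union(6, 14) -> merged; set of 6 now {1, 6, 7, 14}
Step 9: union(7, 13) -> merged; set of 7 now {1, 6, 7, 8, 13, 14}
Step 10: union(10, 11) -> merged; set of 10 now {10, 11}
Step 11: find(10) -> no change; set of 10 is {10, 11}
Step 12: union(3, 4) -> merged; set of 3 now {3, 4}
Component of 14: {1, 6, 7, 8, 13, 14}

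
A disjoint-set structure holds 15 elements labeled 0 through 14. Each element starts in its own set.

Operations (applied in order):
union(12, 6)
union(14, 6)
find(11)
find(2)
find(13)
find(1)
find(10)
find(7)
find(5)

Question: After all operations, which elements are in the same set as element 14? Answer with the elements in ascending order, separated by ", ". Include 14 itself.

Step 1: union(12, 6) -> merged; set of 12 now {6, 12}
Step 2: union(14, 6) -> merged; set of 14 now {6, 12, 14}
Step 3: find(11) -> no change; set of 11 is {11}
Step 4: find(2) -> no change; set of 2 is {2}
Step 5: find(13) -> no change; set of 13 is {13}
Step 6: find(1) -> no change; set of 1 is {1}
Step 7: find(10) -> no change; set of 10 is {10}
Step 8: find(7) -> no change; set of 7 is {7}
Step 9: find(5) -> no change; set of 5 is {5}
Component of 14: {6, 12, 14}

Answer: 6, 12, 14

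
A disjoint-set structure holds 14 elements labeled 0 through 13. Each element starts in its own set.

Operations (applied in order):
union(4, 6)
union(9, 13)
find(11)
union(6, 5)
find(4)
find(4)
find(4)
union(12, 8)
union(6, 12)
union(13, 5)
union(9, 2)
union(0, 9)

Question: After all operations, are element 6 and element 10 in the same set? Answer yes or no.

Step 1: union(4, 6) -> merged; set of 4 now {4, 6}
Step 2: union(9, 13) -> merged; set of 9 now {9, 13}
Step 3: find(11) -> no change; set of 11 is {11}
Step 4: union(6, 5) -> merged; set of 6 now {4, 5, 6}
Step 5: find(4) -> no change; set of 4 is {4, 5, 6}
Step 6: find(4) -> no change; set of 4 is {4, 5, 6}
Step 7: find(4) -> no change; set of 4 is {4, 5, 6}
Step 8: union(12, 8) -> merged; set of 12 now {8, 12}
Step 9: union(6, 12) -> merged; set of 6 now {4, 5, 6, 8, 12}
Step 10: union(13, 5) -> merged; set of 13 now {4, 5, 6, 8, 9, 12, 13}
Step 11: union(9, 2) -> merged; set of 9 now {2, 4, 5, 6, 8, 9, 12, 13}
Step 12: union(0, 9) -> merged; set of 0 now {0, 2, 4, 5, 6, 8, 9, 12, 13}
Set of 6: {0, 2, 4, 5, 6, 8, 9, 12, 13}; 10 is not a member.

Answer: no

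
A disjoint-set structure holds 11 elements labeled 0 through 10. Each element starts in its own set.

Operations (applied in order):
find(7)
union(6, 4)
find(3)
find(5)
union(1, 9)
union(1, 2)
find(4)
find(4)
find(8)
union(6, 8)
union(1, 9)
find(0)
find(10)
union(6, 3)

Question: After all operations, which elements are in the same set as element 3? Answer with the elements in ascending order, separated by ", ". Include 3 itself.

Answer: 3, 4, 6, 8

Derivation:
Step 1: find(7) -> no change; set of 7 is {7}
Step 2: union(6, 4) -> merged; set of 6 now {4, 6}
Step 3: find(3) -> no change; set of 3 is {3}
Step 4: find(5) -> no change; set of 5 is {5}
Step 5: union(1, 9) -> merged; set of 1 now {1, 9}
Step 6: union(1, 2) -> merged; set of 1 now {1, 2, 9}
Step 7: find(4) -> no change; set of 4 is {4, 6}
Step 8: find(4) -> no change; set of 4 is {4, 6}
Step 9: find(8) -> no change; set of 8 is {8}
Step 10: union(6, 8) -> merged; set of 6 now {4, 6, 8}
Step 11: union(1, 9) -> already same set; set of 1 now {1, 2, 9}
Step 12: find(0) -> no change; set of 0 is {0}
Step 13: find(10) -> no change; set of 10 is {10}
Step 14: union(6, 3) -> merged; set of 6 now {3, 4, 6, 8}
Component of 3: {3, 4, 6, 8}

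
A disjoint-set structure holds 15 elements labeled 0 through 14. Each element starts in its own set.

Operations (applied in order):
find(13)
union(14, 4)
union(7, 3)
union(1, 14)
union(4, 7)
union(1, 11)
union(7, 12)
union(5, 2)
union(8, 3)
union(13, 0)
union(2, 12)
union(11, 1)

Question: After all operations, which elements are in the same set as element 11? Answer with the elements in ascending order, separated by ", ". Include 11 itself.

Answer: 1, 2, 3, 4, 5, 7, 8, 11, 12, 14

Derivation:
Step 1: find(13) -> no change; set of 13 is {13}
Step 2: union(14, 4) -> merged; set of 14 now {4, 14}
Step 3: union(7, 3) -> merged; set of 7 now {3, 7}
Step 4: union(1, 14) -> merged; set of 1 now {1, 4, 14}
Step 5: union(4, 7) -> merged; set of 4 now {1, 3, 4, 7, 14}
Step 6: union(1, 11) -> merged; set of 1 now {1, 3, 4, 7, 11, 14}
Step 7: union(7, 12) -> merged; set of 7 now {1, 3, 4, 7, 11, 12, 14}
Step 8: union(5, 2) -> merged; set of 5 now {2, 5}
Step 9: union(8, 3) -> merged; set of 8 now {1, 3, 4, 7, 8, 11, 12, 14}
Step 10: union(13, 0) -> merged; set of 13 now {0, 13}
Step 11: union(2, 12) -> merged; set of 2 now {1, 2, 3, 4, 5, 7, 8, 11, 12, 14}
Step 12: union(11, 1) -> already same set; set of 11 now {1, 2, 3, 4, 5, 7, 8, 11, 12, 14}
Component of 11: {1, 2, 3, 4, 5, 7, 8, 11, 12, 14}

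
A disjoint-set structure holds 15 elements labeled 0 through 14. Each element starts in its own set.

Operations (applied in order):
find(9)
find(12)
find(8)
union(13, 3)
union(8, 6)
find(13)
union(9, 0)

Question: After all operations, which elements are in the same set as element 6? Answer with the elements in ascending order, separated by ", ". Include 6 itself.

Step 1: find(9) -> no change; set of 9 is {9}
Step 2: find(12) -> no change; set of 12 is {12}
Step 3: find(8) -> no change; set of 8 is {8}
Step 4: union(13, 3) -> merged; set of 13 now {3, 13}
Step 5: union(8, 6) -> merged; set of 8 now {6, 8}
Step 6: find(13) -> no change; set of 13 is {3, 13}
Step 7: union(9, 0) -> merged; set of 9 now {0, 9}
Component of 6: {6, 8}

Answer: 6, 8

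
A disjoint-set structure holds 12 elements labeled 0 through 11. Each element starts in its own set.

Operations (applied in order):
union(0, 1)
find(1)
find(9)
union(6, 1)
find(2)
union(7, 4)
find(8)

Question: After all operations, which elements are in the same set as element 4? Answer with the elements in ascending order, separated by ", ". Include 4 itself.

Answer: 4, 7

Derivation:
Step 1: union(0, 1) -> merged; set of 0 now {0, 1}
Step 2: find(1) -> no change; set of 1 is {0, 1}
Step 3: find(9) -> no change; set of 9 is {9}
Step 4: union(6, 1) -> merged; set of 6 now {0, 1, 6}
Step 5: find(2) -> no change; set of 2 is {2}
Step 6: union(7, 4) -> merged; set of 7 now {4, 7}
Step 7: find(8) -> no change; set of 8 is {8}
Component of 4: {4, 7}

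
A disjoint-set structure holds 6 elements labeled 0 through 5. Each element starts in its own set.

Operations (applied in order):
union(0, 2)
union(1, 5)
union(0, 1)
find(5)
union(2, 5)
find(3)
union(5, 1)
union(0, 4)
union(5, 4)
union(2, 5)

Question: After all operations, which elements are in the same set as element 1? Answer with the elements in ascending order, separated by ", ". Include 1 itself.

Answer: 0, 1, 2, 4, 5

Derivation:
Step 1: union(0, 2) -> merged; set of 0 now {0, 2}
Step 2: union(1, 5) -> merged; set of 1 now {1, 5}
Step 3: union(0, 1) -> merged; set of 0 now {0, 1, 2, 5}
Step 4: find(5) -> no change; set of 5 is {0, 1, 2, 5}
Step 5: union(2, 5) -> already same set; set of 2 now {0, 1, 2, 5}
Step 6: find(3) -> no change; set of 3 is {3}
Step 7: union(5, 1) -> already same set; set of 5 now {0, 1, 2, 5}
Step 8: union(0, 4) -> merged; set of 0 now {0, 1, 2, 4, 5}
Step 9: union(5, 4) -> already same set; set of 5 now {0, 1, 2, 4, 5}
Step 10: union(2, 5) -> already same set; set of 2 now {0, 1, 2, 4, 5}
Component of 1: {0, 1, 2, 4, 5}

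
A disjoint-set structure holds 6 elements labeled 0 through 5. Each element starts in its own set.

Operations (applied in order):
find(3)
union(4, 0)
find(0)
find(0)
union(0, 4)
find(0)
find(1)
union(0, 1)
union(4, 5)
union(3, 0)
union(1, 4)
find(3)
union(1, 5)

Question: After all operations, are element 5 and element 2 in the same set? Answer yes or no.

Answer: no

Derivation:
Step 1: find(3) -> no change; set of 3 is {3}
Step 2: union(4, 0) -> merged; set of 4 now {0, 4}
Step 3: find(0) -> no change; set of 0 is {0, 4}
Step 4: find(0) -> no change; set of 0 is {0, 4}
Step 5: union(0, 4) -> already same set; set of 0 now {0, 4}
Step 6: find(0) -> no change; set of 0 is {0, 4}
Step 7: find(1) -> no change; set of 1 is {1}
Step 8: union(0, 1) -> merged; set of 0 now {0, 1, 4}
Step 9: union(4, 5) -> merged; set of 4 now {0, 1, 4, 5}
Step 10: union(3, 0) -> merged; set of 3 now {0, 1, 3, 4, 5}
Step 11: union(1, 4) -> already same set; set of 1 now {0, 1, 3, 4, 5}
Step 12: find(3) -> no change; set of 3 is {0, 1, 3, 4, 5}
Step 13: union(1, 5) -> already same set; set of 1 now {0, 1, 3, 4, 5}
Set of 5: {0, 1, 3, 4, 5}; 2 is not a member.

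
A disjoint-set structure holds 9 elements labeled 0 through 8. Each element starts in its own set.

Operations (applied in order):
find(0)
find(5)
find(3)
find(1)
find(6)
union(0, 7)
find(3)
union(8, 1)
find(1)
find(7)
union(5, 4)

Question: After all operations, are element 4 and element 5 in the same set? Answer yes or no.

Answer: yes

Derivation:
Step 1: find(0) -> no change; set of 0 is {0}
Step 2: find(5) -> no change; set of 5 is {5}
Step 3: find(3) -> no change; set of 3 is {3}
Step 4: find(1) -> no change; set of 1 is {1}
Step 5: find(6) -> no change; set of 6 is {6}
Step 6: union(0, 7) -> merged; set of 0 now {0, 7}
Step 7: find(3) -> no change; set of 3 is {3}
Step 8: union(8, 1) -> merged; set of 8 now {1, 8}
Step 9: find(1) -> no change; set of 1 is {1, 8}
Step 10: find(7) -> no change; set of 7 is {0, 7}
Step 11: union(5, 4) -> merged; set of 5 now {4, 5}
Set of 4: {4, 5}; 5 is a member.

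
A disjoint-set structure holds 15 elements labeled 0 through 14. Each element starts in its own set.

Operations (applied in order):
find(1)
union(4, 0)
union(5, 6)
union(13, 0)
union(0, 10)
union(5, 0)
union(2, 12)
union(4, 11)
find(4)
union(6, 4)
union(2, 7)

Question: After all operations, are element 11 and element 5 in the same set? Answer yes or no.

Answer: yes

Derivation:
Step 1: find(1) -> no change; set of 1 is {1}
Step 2: union(4, 0) -> merged; set of 4 now {0, 4}
Step 3: union(5, 6) -> merged; set of 5 now {5, 6}
Step 4: union(13, 0) -> merged; set of 13 now {0, 4, 13}
Step 5: union(0, 10) -> merged; set of 0 now {0, 4, 10, 13}
Step 6: union(5, 0) -> merged; set of 5 now {0, 4, 5, 6, 10, 13}
Step 7: union(2, 12) -> merged; set of 2 now {2, 12}
Step 8: union(4, 11) -> merged; set of 4 now {0, 4, 5, 6, 10, 11, 13}
Step 9: find(4) -> no change; set of 4 is {0, 4, 5, 6, 10, 11, 13}
Step 10: union(6, 4) -> already same set; set of 6 now {0, 4, 5, 6, 10, 11, 13}
Step 11: union(2, 7) -> merged; set of 2 now {2, 7, 12}
Set of 11: {0, 4, 5, 6, 10, 11, 13}; 5 is a member.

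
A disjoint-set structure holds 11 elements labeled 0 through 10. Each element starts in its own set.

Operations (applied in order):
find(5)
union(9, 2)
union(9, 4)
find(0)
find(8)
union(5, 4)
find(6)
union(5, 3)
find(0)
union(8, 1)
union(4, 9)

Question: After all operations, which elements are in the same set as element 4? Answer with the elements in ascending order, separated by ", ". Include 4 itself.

Step 1: find(5) -> no change; set of 5 is {5}
Step 2: union(9, 2) -> merged; set of 9 now {2, 9}
Step 3: union(9, 4) -> merged; set of 9 now {2, 4, 9}
Step 4: find(0) -> no change; set of 0 is {0}
Step 5: find(8) -> no change; set of 8 is {8}
Step 6: union(5, 4) -> merged; set of 5 now {2, 4, 5, 9}
Step 7: find(6) -> no change; set of 6 is {6}
Step 8: union(5, 3) -> merged; set of 5 now {2, 3, 4, 5, 9}
Step 9: find(0) -> no change; set of 0 is {0}
Step 10: union(8, 1) -> merged; set of 8 now {1, 8}
Step 11: union(4, 9) -> already same set; set of 4 now {2, 3, 4, 5, 9}
Component of 4: {2, 3, 4, 5, 9}

Answer: 2, 3, 4, 5, 9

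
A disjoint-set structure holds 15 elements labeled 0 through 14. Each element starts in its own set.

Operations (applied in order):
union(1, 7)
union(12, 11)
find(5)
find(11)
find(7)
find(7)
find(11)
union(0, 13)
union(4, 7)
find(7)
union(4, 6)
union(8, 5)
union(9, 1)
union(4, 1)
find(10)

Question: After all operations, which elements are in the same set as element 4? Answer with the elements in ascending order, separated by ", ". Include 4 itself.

Step 1: union(1, 7) -> merged; set of 1 now {1, 7}
Step 2: union(12, 11) -> merged; set of 12 now {11, 12}
Step 3: find(5) -> no change; set of 5 is {5}
Step 4: find(11) -> no change; set of 11 is {11, 12}
Step 5: find(7) -> no change; set of 7 is {1, 7}
Step 6: find(7) -> no change; set of 7 is {1, 7}
Step 7: find(11) -> no change; set of 11 is {11, 12}
Step 8: union(0, 13) -> merged; set of 0 now {0, 13}
Step 9: union(4, 7) -> merged; set of 4 now {1, 4, 7}
Step 10: find(7) -> no change; set of 7 is {1, 4, 7}
Step 11: union(4, 6) -> merged; set of 4 now {1, 4, 6, 7}
Step 12: union(8, 5) -> merged; set of 8 now {5, 8}
Step 13: union(9, 1) -> merged; set of 9 now {1, 4, 6, 7, 9}
Step 14: union(4, 1) -> already same set; set of 4 now {1, 4, 6, 7, 9}
Step 15: find(10) -> no change; set of 10 is {10}
Component of 4: {1, 4, 6, 7, 9}

Answer: 1, 4, 6, 7, 9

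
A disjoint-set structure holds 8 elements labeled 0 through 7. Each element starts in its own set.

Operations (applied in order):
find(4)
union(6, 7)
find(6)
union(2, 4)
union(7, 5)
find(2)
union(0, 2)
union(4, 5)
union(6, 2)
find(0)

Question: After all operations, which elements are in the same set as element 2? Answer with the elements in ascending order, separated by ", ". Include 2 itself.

Answer: 0, 2, 4, 5, 6, 7

Derivation:
Step 1: find(4) -> no change; set of 4 is {4}
Step 2: union(6, 7) -> merged; set of 6 now {6, 7}
Step 3: find(6) -> no change; set of 6 is {6, 7}
Step 4: union(2, 4) -> merged; set of 2 now {2, 4}
Step 5: union(7, 5) -> merged; set of 7 now {5, 6, 7}
Step 6: find(2) -> no change; set of 2 is {2, 4}
Step 7: union(0, 2) -> merged; set of 0 now {0, 2, 4}
Step 8: union(4, 5) -> merged; set of 4 now {0, 2, 4, 5, 6, 7}
Step 9: union(6, 2) -> already same set; set of 6 now {0, 2, 4, 5, 6, 7}
Step 10: find(0) -> no change; set of 0 is {0, 2, 4, 5, 6, 7}
Component of 2: {0, 2, 4, 5, 6, 7}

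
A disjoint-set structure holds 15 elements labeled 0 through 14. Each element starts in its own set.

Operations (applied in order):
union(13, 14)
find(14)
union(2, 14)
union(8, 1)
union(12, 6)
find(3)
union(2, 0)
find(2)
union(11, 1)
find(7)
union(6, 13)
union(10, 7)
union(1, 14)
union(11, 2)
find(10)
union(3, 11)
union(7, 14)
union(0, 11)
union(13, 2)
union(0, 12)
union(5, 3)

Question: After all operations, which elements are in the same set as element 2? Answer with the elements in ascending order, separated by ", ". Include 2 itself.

Step 1: union(13, 14) -> merged; set of 13 now {13, 14}
Step 2: find(14) -> no change; set of 14 is {13, 14}
Step 3: union(2, 14) -> merged; set of 2 now {2, 13, 14}
Step 4: union(8, 1) -> merged; set of 8 now {1, 8}
Step 5: union(12, 6) -> merged; set of 12 now {6, 12}
Step 6: find(3) -> no change; set of 3 is {3}
Step 7: union(2, 0) -> merged; set of 2 now {0, 2, 13, 14}
Step 8: find(2) -> no change; set of 2 is {0, 2, 13, 14}
Step 9: union(11, 1) -> merged; set of 11 now {1, 8, 11}
Step 10: find(7) -> no change; set of 7 is {7}
Step 11: union(6, 13) -> merged; set of 6 now {0, 2, 6, 12, 13, 14}
Step 12: union(10, 7) -> merged; set of 10 now {7, 10}
Step 13: union(1, 14) -> merged; set of 1 now {0, 1, 2, 6, 8, 11, 12, 13, 14}
Step 14: union(11, 2) -> already same set; set of 11 now {0, 1, 2, 6, 8, 11, 12, 13, 14}
Step 15: find(10) -> no change; set of 10 is {7, 10}
Step 16: union(3, 11) -> merged; set of 3 now {0, 1, 2, 3, 6, 8, 11, 12, 13, 14}
Step 17: union(7, 14) -> merged; set of 7 now {0, 1, 2, 3, 6, 7, 8, 10, 11, 12, 13, 14}
Step 18: union(0, 11) -> already same set; set of 0 now {0, 1, 2, 3, 6, 7, 8, 10, 11, 12, 13, 14}
Step 19: union(13, 2) -> already same set; set of 13 now {0, 1, 2, 3, 6, 7, 8, 10, 11, 12, 13, 14}
Step 20: union(0, 12) -> already same set; set of 0 now {0, 1, 2, 3, 6, 7, 8, 10, 11, 12, 13, 14}
Step 21: union(5, 3) -> merged; set of 5 now {0, 1, 2, 3, 5, 6, 7, 8, 10, 11, 12, 13, 14}
Component of 2: {0, 1, 2, 3, 5, 6, 7, 8, 10, 11, 12, 13, 14}

Answer: 0, 1, 2, 3, 5, 6, 7, 8, 10, 11, 12, 13, 14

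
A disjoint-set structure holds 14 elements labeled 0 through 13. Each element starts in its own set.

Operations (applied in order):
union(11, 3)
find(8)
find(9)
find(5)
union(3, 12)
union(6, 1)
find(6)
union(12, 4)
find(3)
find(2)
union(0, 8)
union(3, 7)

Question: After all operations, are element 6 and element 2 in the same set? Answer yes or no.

Step 1: union(11, 3) -> merged; set of 11 now {3, 11}
Step 2: find(8) -> no change; set of 8 is {8}
Step 3: find(9) -> no change; set of 9 is {9}
Step 4: find(5) -> no change; set of 5 is {5}
Step 5: union(3, 12) -> merged; set of 3 now {3, 11, 12}
Step 6: union(6, 1) -> merged; set of 6 now {1, 6}
Step 7: find(6) -> no change; set of 6 is {1, 6}
Step 8: union(12, 4) -> merged; set of 12 now {3, 4, 11, 12}
Step 9: find(3) -> no change; set of 3 is {3, 4, 11, 12}
Step 10: find(2) -> no change; set of 2 is {2}
Step 11: union(0, 8) -> merged; set of 0 now {0, 8}
Step 12: union(3, 7) -> merged; set of 3 now {3, 4, 7, 11, 12}
Set of 6: {1, 6}; 2 is not a member.

Answer: no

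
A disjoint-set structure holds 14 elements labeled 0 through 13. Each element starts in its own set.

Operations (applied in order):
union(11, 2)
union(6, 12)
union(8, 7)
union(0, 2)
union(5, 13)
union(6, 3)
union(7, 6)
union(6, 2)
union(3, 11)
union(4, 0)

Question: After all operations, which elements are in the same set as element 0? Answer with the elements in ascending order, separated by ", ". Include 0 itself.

Step 1: union(11, 2) -> merged; set of 11 now {2, 11}
Step 2: union(6, 12) -> merged; set of 6 now {6, 12}
Step 3: union(8, 7) -> merged; set of 8 now {7, 8}
Step 4: union(0, 2) -> merged; set of 0 now {0, 2, 11}
Step 5: union(5, 13) -> merged; set of 5 now {5, 13}
Step 6: union(6, 3) -> merged; set of 6 now {3, 6, 12}
Step 7: union(7, 6) -> merged; set of 7 now {3, 6, 7, 8, 12}
Step 8: union(6, 2) -> merged; set of 6 now {0, 2, 3, 6, 7, 8, 11, 12}
Step 9: union(3, 11) -> already same set; set of 3 now {0, 2, 3, 6, 7, 8, 11, 12}
Step 10: union(4, 0) -> merged; set of 4 now {0, 2, 3, 4, 6, 7, 8, 11, 12}
Component of 0: {0, 2, 3, 4, 6, 7, 8, 11, 12}

Answer: 0, 2, 3, 4, 6, 7, 8, 11, 12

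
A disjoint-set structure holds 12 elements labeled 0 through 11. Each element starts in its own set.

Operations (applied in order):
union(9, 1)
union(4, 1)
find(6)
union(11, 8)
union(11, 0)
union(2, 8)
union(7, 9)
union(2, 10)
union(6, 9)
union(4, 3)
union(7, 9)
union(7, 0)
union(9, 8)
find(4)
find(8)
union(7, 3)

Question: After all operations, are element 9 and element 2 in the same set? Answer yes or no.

Step 1: union(9, 1) -> merged; set of 9 now {1, 9}
Step 2: union(4, 1) -> merged; set of 4 now {1, 4, 9}
Step 3: find(6) -> no change; set of 6 is {6}
Step 4: union(11, 8) -> merged; set of 11 now {8, 11}
Step 5: union(11, 0) -> merged; set of 11 now {0, 8, 11}
Step 6: union(2, 8) -> merged; set of 2 now {0, 2, 8, 11}
Step 7: union(7, 9) -> merged; set of 7 now {1, 4, 7, 9}
Step 8: union(2, 10) -> merged; set of 2 now {0, 2, 8, 10, 11}
Step 9: union(6, 9) -> merged; set of 6 now {1, 4, 6, 7, 9}
Step 10: union(4, 3) -> merged; set of 4 now {1, 3, 4, 6, 7, 9}
Step 11: union(7, 9) -> already same set; set of 7 now {1, 3, 4, 6, 7, 9}
Step 12: union(7, 0) -> merged; set of 7 now {0, 1, 2, 3, 4, 6, 7, 8, 9, 10, 11}
Step 13: union(9, 8) -> already same set; set of 9 now {0, 1, 2, 3, 4, 6, 7, 8, 9, 10, 11}
Step 14: find(4) -> no change; set of 4 is {0, 1, 2, 3, 4, 6, 7, 8, 9, 10, 11}
Step 15: find(8) -> no change; set of 8 is {0, 1, 2, 3, 4, 6, 7, 8, 9, 10, 11}
Step 16: union(7, 3) -> already same set; set of 7 now {0, 1, 2, 3, 4, 6, 7, 8, 9, 10, 11}
Set of 9: {0, 1, 2, 3, 4, 6, 7, 8, 9, 10, 11}; 2 is a member.

Answer: yes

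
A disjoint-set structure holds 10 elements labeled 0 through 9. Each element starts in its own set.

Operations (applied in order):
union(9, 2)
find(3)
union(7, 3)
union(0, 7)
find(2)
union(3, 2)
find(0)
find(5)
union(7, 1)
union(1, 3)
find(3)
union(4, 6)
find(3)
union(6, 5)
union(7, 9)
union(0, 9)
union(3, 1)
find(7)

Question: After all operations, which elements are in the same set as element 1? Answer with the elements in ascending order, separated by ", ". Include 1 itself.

Step 1: union(9, 2) -> merged; set of 9 now {2, 9}
Step 2: find(3) -> no change; set of 3 is {3}
Step 3: union(7, 3) -> merged; set of 7 now {3, 7}
Step 4: union(0, 7) -> merged; set of 0 now {0, 3, 7}
Step 5: find(2) -> no change; set of 2 is {2, 9}
Step 6: union(3, 2) -> merged; set of 3 now {0, 2, 3, 7, 9}
Step 7: find(0) -> no change; set of 0 is {0, 2, 3, 7, 9}
Step 8: find(5) -> no change; set of 5 is {5}
Step 9: union(7, 1) -> merged; set of 7 now {0, 1, 2, 3, 7, 9}
Step 10: union(1, 3) -> already same set; set of 1 now {0, 1, 2, 3, 7, 9}
Step 11: find(3) -> no change; set of 3 is {0, 1, 2, 3, 7, 9}
Step 12: union(4, 6) -> merged; set of 4 now {4, 6}
Step 13: find(3) -> no change; set of 3 is {0, 1, 2, 3, 7, 9}
Step 14: union(6, 5) -> merged; set of 6 now {4, 5, 6}
Step 15: union(7, 9) -> already same set; set of 7 now {0, 1, 2, 3, 7, 9}
Step 16: union(0, 9) -> already same set; set of 0 now {0, 1, 2, 3, 7, 9}
Step 17: union(3, 1) -> already same set; set of 3 now {0, 1, 2, 3, 7, 9}
Step 18: find(7) -> no change; set of 7 is {0, 1, 2, 3, 7, 9}
Component of 1: {0, 1, 2, 3, 7, 9}

Answer: 0, 1, 2, 3, 7, 9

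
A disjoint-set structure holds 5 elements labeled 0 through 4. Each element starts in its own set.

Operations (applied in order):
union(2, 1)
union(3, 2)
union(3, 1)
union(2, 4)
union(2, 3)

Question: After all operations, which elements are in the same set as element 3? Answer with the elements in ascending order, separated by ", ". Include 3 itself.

Answer: 1, 2, 3, 4

Derivation:
Step 1: union(2, 1) -> merged; set of 2 now {1, 2}
Step 2: union(3, 2) -> merged; set of 3 now {1, 2, 3}
Step 3: union(3, 1) -> already same set; set of 3 now {1, 2, 3}
Step 4: union(2, 4) -> merged; set of 2 now {1, 2, 3, 4}
Step 5: union(2, 3) -> already same set; set of 2 now {1, 2, 3, 4}
Component of 3: {1, 2, 3, 4}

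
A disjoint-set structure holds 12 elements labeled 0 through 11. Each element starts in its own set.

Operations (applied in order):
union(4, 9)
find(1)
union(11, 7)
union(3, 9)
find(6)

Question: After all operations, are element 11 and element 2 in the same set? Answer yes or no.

Step 1: union(4, 9) -> merged; set of 4 now {4, 9}
Step 2: find(1) -> no change; set of 1 is {1}
Step 3: union(11, 7) -> merged; set of 11 now {7, 11}
Step 4: union(3, 9) -> merged; set of 3 now {3, 4, 9}
Step 5: find(6) -> no change; set of 6 is {6}
Set of 11: {7, 11}; 2 is not a member.

Answer: no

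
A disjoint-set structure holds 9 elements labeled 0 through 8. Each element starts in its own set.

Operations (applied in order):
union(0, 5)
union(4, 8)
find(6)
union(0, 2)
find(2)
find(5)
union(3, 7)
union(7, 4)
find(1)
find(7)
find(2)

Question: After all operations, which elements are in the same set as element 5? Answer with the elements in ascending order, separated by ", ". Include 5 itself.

Step 1: union(0, 5) -> merged; set of 0 now {0, 5}
Step 2: union(4, 8) -> merged; set of 4 now {4, 8}
Step 3: find(6) -> no change; set of 6 is {6}
Step 4: union(0, 2) -> merged; set of 0 now {0, 2, 5}
Step 5: find(2) -> no change; set of 2 is {0, 2, 5}
Step 6: find(5) -> no change; set of 5 is {0, 2, 5}
Step 7: union(3, 7) -> merged; set of 3 now {3, 7}
Step 8: union(7, 4) -> merged; set of 7 now {3, 4, 7, 8}
Step 9: find(1) -> no change; set of 1 is {1}
Step 10: find(7) -> no change; set of 7 is {3, 4, 7, 8}
Step 11: find(2) -> no change; set of 2 is {0, 2, 5}
Component of 5: {0, 2, 5}

Answer: 0, 2, 5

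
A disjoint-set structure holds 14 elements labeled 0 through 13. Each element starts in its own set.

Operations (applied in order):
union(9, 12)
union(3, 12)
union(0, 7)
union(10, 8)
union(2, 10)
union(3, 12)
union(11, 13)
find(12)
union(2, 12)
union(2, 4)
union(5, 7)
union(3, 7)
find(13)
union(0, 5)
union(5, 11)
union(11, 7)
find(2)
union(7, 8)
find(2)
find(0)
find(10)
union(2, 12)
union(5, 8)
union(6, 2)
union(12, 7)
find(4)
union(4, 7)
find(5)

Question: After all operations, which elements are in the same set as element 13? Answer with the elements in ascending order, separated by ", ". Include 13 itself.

Answer: 0, 2, 3, 4, 5, 6, 7, 8, 9, 10, 11, 12, 13

Derivation:
Step 1: union(9, 12) -> merged; set of 9 now {9, 12}
Step 2: union(3, 12) -> merged; set of 3 now {3, 9, 12}
Step 3: union(0, 7) -> merged; set of 0 now {0, 7}
Step 4: union(10, 8) -> merged; set of 10 now {8, 10}
Step 5: union(2, 10) -> merged; set of 2 now {2, 8, 10}
Step 6: union(3, 12) -> already same set; set of 3 now {3, 9, 12}
Step 7: union(11, 13) -> merged; set of 11 now {11, 13}
Step 8: find(12) -> no change; set of 12 is {3, 9, 12}
Step 9: union(2, 12) -> merged; set of 2 now {2, 3, 8, 9, 10, 12}
Step 10: union(2, 4) -> merged; set of 2 now {2, 3, 4, 8, 9, 10, 12}
Step 11: union(5, 7) -> merged; set of 5 now {0, 5, 7}
Step 12: union(3, 7) -> merged; set of 3 now {0, 2, 3, 4, 5, 7, 8, 9, 10, 12}
Step 13: find(13) -> no change; set of 13 is {11, 13}
Step 14: union(0, 5) -> already same set; set of 0 now {0, 2, 3, 4, 5, 7, 8, 9, 10, 12}
Step 15: union(5, 11) -> merged; set of 5 now {0, 2, 3, 4, 5, 7, 8, 9, 10, 11, 12, 13}
Step 16: union(11, 7) -> already same set; set of 11 now {0, 2, 3, 4, 5, 7, 8, 9, 10, 11, 12, 13}
Step 17: find(2) -> no change; set of 2 is {0, 2, 3, 4, 5, 7, 8, 9, 10, 11, 12, 13}
Step 18: union(7, 8) -> already same set; set of 7 now {0, 2, 3, 4, 5, 7, 8, 9, 10, 11, 12, 13}
Step 19: find(2) -> no change; set of 2 is {0, 2, 3, 4, 5, 7, 8, 9, 10, 11, 12, 13}
Step 20: find(0) -> no change; set of 0 is {0, 2, 3, 4, 5, 7, 8, 9, 10, 11, 12, 13}
Step 21: find(10) -> no change; set of 10 is {0, 2, 3, 4, 5, 7, 8, 9, 10, 11, 12, 13}
Step 22: union(2, 12) -> already same set; set of 2 now {0, 2, 3, 4, 5, 7, 8, 9, 10, 11, 12, 13}
Step 23: union(5, 8) -> already same set; set of 5 now {0, 2, 3, 4, 5, 7, 8, 9, 10, 11, 12, 13}
Step 24: union(6, 2) -> merged; set of 6 now {0, 2, 3, 4, 5, 6, 7, 8, 9, 10, 11, 12, 13}
Step 25: union(12, 7) -> already same set; set of 12 now {0, 2, 3, 4, 5, 6, 7, 8, 9, 10, 11, 12, 13}
Step 26: find(4) -> no change; set of 4 is {0, 2, 3, 4, 5, 6, 7, 8, 9, 10, 11, 12, 13}
Step 27: union(4, 7) -> already same set; set of 4 now {0, 2, 3, 4, 5, 6, 7, 8, 9, 10, 11, 12, 13}
Step 28: find(5) -> no change; set of 5 is {0, 2, 3, 4, 5, 6, 7, 8, 9, 10, 11, 12, 13}
Component of 13: {0, 2, 3, 4, 5, 6, 7, 8, 9, 10, 11, 12, 13}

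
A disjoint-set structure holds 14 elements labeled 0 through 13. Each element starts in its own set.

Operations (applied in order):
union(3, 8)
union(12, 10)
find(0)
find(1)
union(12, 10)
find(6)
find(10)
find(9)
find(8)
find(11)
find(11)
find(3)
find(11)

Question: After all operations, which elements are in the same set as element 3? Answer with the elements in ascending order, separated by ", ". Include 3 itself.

Step 1: union(3, 8) -> merged; set of 3 now {3, 8}
Step 2: union(12, 10) -> merged; set of 12 now {10, 12}
Step 3: find(0) -> no change; set of 0 is {0}
Step 4: find(1) -> no change; set of 1 is {1}
Step 5: union(12, 10) -> already same set; set of 12 now {10, 12}
Step 6: find(6) -> no change; set of 6 is {6}
Step 7: find(10) -> no change; set of 10 is {10, 12}
Step 8: find(9) -> no change; set of 9 is {9}
Step 9: find(8) -> no change; set of 8 is {3, 8}
Step 10: find(11) -> no change; set of 11 is {11}
Step 11: find(11) -> no change; set of 11 is {11}
Step 12: find(3) -> no change; set of 3 is {3, 8}
Step 13: find(11) -> no change; set of 11 is {11}
Component of 3: {3, 8}

Answer: 3, 8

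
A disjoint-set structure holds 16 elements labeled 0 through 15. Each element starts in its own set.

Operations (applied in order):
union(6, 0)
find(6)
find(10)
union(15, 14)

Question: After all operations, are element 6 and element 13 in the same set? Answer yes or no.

Step 1: union(6, 0) -> merged; set of 6 now {0, 6}
Step 2: find(6) -> no change; set of 6 is {0, 6}
Step 3: find(10) -> no change; set of 10 is {10}
Step 4: union(15, 14) -> merged; set of 15 now {14, 15}
Set of 6: {0, 6}; 13 is not a member.

Answer: no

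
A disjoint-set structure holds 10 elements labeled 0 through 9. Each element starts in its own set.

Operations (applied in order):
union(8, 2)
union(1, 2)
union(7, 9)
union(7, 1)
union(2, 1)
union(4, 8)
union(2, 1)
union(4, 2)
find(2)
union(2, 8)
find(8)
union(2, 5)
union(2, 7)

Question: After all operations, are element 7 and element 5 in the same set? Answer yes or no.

Answer: yes

Derivation:
Step 1: union(8, 2) -> merged; set of 8 now {2, 8}
Step 2: union(1, 2) -> merged; set of 1 now {1, 2, 8}
Step 3: union(7, 9) -> merged; set of 7 now {7, 9}
Step 4: union(7, 1) -> merged; set of 7 now {1, 2, 7, 8, 9}
Step 5: union(2, 1) -> already same set; set of 2 now {1, 2, 7, 8, 9}
Step 6: union(4, 8) -> merged; set of 4 now {1, 2, 4, 7, 8, 9}
Step 7: union(2, 1) -> already same set; set of 2 now {1, 2, 4, 7, 8, 9}
Step 8: union(4, 2) -> already same set; set of 4 now {1, 2, 4, 7, 8, 9}
Step 9: find(2) -> no change; set of 2 is {1, 2, 4, 7, 8, 9}
Step 10: union(2, 8) -> already same set; set of 2 now {1, 2, 4, 7, 8, 9}
Step 11: find(8) -> no change; set of 8 is {1, 2, 4, 7, 8, 9}
Step 12: union(2, 5) -> merged; set of 2 now {1, 2, 4, 5, 7, 8, 9}
Step 13: union(2, 7) -> already same set; set of 2 now {1, 2, 4, 5, 7, 8, 9}
Set of 7: {1, 2, 4, 5, 7, 8, 9}; 5 is a member.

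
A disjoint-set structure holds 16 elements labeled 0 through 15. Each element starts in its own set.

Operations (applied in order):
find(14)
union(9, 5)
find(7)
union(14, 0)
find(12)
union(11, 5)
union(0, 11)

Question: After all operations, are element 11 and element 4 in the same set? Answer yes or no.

Step 1: find(14) -> no change; set of 14 is {14}
Step 2: union(9, 5) -> merged; set of 9 now {5, 9}
Step 3: find(7) -> no change; set of 7 is {7}
Step 4: union(14, 0) -> merged; set of 14 now {0, 14}
Step 5: find(12) -> no change; set of 12 is {12}
Step 6: union(11, 5) -> merged; set of 11 now {5, 9, 11}
Step 7: union(0, 11) -> merged; set of 0 now {0, 5, 9, 11, 14}
Set of 11: {0, 5, 9, 11, 14}; 4 is not a member.

Answer: no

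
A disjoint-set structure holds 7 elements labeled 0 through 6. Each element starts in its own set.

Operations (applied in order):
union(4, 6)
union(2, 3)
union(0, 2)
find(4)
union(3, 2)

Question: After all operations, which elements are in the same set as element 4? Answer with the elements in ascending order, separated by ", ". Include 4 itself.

Answer: 4, 6

Derivation:
Step 1: union(4, 6) -> merged; set of 4 now {4, 6}
Step 2: union(2, 3) -> merged; set of 2 now {2, 3}
Step 3: union(0, 2) -> merged; set of 0 now {0, 2, 3}
Step 4: find(4) -> no change; set of 4 is {4, 6}
Step 5: union(3, 2) -> already same set; set of 3 now {0, 2, 3}
Component of 4: {4, 6}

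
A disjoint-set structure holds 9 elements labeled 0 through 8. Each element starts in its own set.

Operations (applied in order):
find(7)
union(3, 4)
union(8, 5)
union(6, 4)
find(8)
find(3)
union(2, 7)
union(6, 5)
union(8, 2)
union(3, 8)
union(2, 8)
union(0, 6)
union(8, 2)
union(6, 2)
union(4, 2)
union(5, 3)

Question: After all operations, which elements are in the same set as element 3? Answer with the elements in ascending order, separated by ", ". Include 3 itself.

Answer: 0, 2, 3, 4, 5, 6, 7, 8

Derivation:
Step 1: find(7) -> no change; set of 7 is {7}
Step 2: union(3, 4) -> merged; set of 3 now {3, 4}
Step 3: union(8, 5) -> merged; set of 8 now {5, 8}
Step 4: union(6, 4) -> merged; set of 6 now {3, 4, 6}
Step 5: find(8) -> no change; set of 8 is {5, 8}
Step 6: find(3) -> no change; set of 3 is {3, 4, 6}
Step 7: union(2, 7) -> merged; set of 2 now {2, 7}
Step 8: union(6, 5) -> merged; set of 6 now {3, 4, 5, 6, 8}
Step 9: union(8, 2) -> merged; set of 8 now {2, 3, 4, 5, 6, 7, 8}
Step 10: union(3, 8) -> already same set; set of 3 now {2, 3, 4, 5, 6, 7, 8}
Step 11: union(2, 8) -> already same set; set of 2 now {2, 3, 4, 5, 6, 7, 8}
Step 12: union(0, 6) -> merged; set of 0 now {0, 2, 3, 4, 5, 6, 7, 8}
Step 13: union(8, 2) -> already same set; set of 8 now {0, 2, 3, 4, 5, 6, 7, 8}
Step 14: union(6, 2) -> already same set; set of 6 now {0, 2, 3, 4, 5, 6, 7, 8}
Step 15: union(4, 2) -> already same set; set of 4 now {0, 2, 3, 4, 5, 6, 7, 8}
Step 16: union(5, 3) -> already same set; set of 5 now {0, 2, 3, 4, 5, 6, 7, 8}
Component of 3: {0, 2, 3, 4, 5, 6, 7, 8}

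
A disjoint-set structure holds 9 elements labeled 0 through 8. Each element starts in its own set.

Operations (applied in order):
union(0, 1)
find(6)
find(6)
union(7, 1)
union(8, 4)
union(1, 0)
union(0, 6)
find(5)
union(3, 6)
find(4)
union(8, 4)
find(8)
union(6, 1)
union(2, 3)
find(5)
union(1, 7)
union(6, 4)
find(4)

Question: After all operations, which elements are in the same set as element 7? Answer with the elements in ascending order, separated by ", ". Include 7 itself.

Answer: 0, 1, 2, 3, 4, 6, 7, 8

Derivation:
Step 1: union(0, 1) -> merged; set of 0 now {0, 1}
Step 2: find(6) -> no change; set of 6 is {6}
Step 3: find(6) -> no change; set of 6 is {6}
Step 4: union(7, 1) -> merged; set of 7 now {0, 1, 7}
Step 5: union(8, 4) -> merged; set of 8 now {4, 8}
Step 6: union(1, 0) -> already same set; set of 1 now {0, 1, 7}
Step 7: union(0, 6) -> merged; set of 0 now {0, 1, 6, 7}
Step 8: find(5) -> no change; set of 5 is {5}
Step 9: union(3, 6) -> merged; set of 3 now {0, 1, 3, 6, 7}
Step 10: find(4) -> no change; set of 4 is {4, 8}
Step 11: union(8, 4) -> already same set; set of 8 now {4, 8}
Step 12: find(8) -> no change; set of 8 is {4, 8}
Step 13: union(6, 1) -> already same set; set of 6 now {0, 1, 3, 6, 7}
Step 14: union(2, 3) -> merged; set of 2 now {0, 1, 2, 3, 6, 7}
Step 15: find(5) -> no change; set of 5 is {5}
Step 16: union(1, 7) -> already same set; set of 1 now {0, 1, 2, 3, 6, 7}
Step 17: union(6, 4) -> merged; set of 6 now {0, 1, 2, 3, 4, 6, 7, 8}
Step 18: find(4) -> no change; set of 4 is {0, 1, 2, 3, 4, 6, 7, 8}
Component of 7: {0, 1, 2, 3, 4, 6, 7, 8}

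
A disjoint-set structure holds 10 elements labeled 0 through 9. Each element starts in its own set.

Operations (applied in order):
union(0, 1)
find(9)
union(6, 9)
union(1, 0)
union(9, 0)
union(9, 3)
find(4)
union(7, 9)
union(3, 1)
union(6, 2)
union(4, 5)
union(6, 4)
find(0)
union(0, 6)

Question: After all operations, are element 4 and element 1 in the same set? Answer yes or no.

Step 1: union(0, 1) -> merged; set of 0 now {0, 1}
Step 2: find(9) -> no change; set of 9 is {9}
Step 3: union(6, 9) -> merged; set of 6 now {6, 9}
Step 4: union(1, 0) -> already same set; set of 1 now {0, 1}
Step 5: union(9, 0) -> merged; set of 9 now {0, 1, 6, 9}
Step 6: union(9, 3) -> merged; set of 9 now {0, 1, 3, 6, 9}
Step 7: find(4) -> no change; set of 4 is {4}
Step 8: union(7, 9) -> merged; set of 7 now {0, 1, 3, 6, 7, 9}
Step 9: union(3, 1) -> already same set; set of 3 now {0, 1, 3, 6, 7, 9}
Step 10: union(6, 2) -> merged; set of 6 now {0, 1, 2, 3, 6, 7, 9}
Step 11: union(4, 5) -> merged; set of 4 now {4, 5}
Step 12: union(6, 4) -> merged; set of 6 now {0, 1, 2, 3, 4, 5, 6, 7, 9}
Step 13: find(0) -> no change; set of 0 is {0, 1, 2, 3, 4, 5, 6, 7, 9}
Step 14: union(0, 6) -> already same set; set of 0 now {0, 1, 2, 3, 4, 5, 6, 7, 9}
Set of 4: {0, 1, 2, 3, 4, 5, 6, 7, 9}; 1 is a member.

Answer: yes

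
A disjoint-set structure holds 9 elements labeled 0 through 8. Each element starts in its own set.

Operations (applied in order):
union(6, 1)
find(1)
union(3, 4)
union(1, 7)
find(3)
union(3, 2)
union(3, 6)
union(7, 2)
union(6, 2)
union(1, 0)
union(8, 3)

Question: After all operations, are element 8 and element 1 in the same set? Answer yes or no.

Step 1: union(6, 1) -> merged; set of 6 now {1, 6}
Step 2: find(1) -> no change; set of 1 is {1, 6}
Step 3: union(3, 4) -> merged; set of 3 now {3, 4}
Step 4: union(1, 7) -> merged; set of 1 now {1, 6, 7}
Step 5: find(3) -> no change; set of 3 is {3, 4}
Step 6: union(3, 2) -> merged; set of 3 now {2, 3, 4}
Step 7: union(3, 6) -> merged; set of 3 now {1, 2, 3, 4, 6, 7}
Step 8: union(7, 2) -> already same set; set of 7 now {1, 2, 3, 4, 6, 7}
Step 9: union(6, 2) -> already same set; set of 6 now {1, 2, 3, 4, 6, 7}
Step 10: union(1, 0) -> merged; set of 1 now {0, 1, 2, 3, 4, 6, 7}
Step 11: union(8, 3) -> merged; set of 8 now {0, 1, 2, 3, 4, 6, 7, 8}
Set of 8: {0, 1, 2, 3, 4, 6, 7, 8}; 1 is a member.

Answer: yes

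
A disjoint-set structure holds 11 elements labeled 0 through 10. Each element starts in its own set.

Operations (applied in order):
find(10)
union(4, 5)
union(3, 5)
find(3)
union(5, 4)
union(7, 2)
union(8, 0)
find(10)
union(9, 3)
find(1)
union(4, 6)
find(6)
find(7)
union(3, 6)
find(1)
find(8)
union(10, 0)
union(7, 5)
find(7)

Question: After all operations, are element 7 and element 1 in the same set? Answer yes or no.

Answer: no

Derivation:
Step 1: find(10) -> no change; set of 10 is {10}
Step 2: union(4, 5) -> merged; set of 4 now {4, 5}
Step 3: union(3, 5) -> merged; set of 3 now {3, 4, 5}
Step 4: find(3) -> no change; set of 3 is {3, 4, 5}
Step 5: union(5, 4) -> already same set; set of 5 now {3, 4, 5}
Step 6: union(7, 2) -> merged; set of 7 now {2, 7}
Step 7: union(8, 0) -> merged; set of 8 now {0, 8}
Step 8: find(10) -> no change; set of 10 is {10}
Step 9: union(9, 3) -> merged; set of 9 now {3, 4, 5, 9}
Step 10: find(1) -> no change; set of 1 is {1}
Step 11: union(4, 6) -> merged; set of 4 now {3, 4, 5, 6, 9}
Step 12: find(6) -> no change; set of 6 is {3, 4, 5, 6, 9}
Step 13: find(7) -> no change; set of 7 is {2, 7}
Step 14: union(3, 6) -> already same set; set of 3 now {3, 4, 5, 6, 9}
Step 15: find(1) -> no change; set of 1 is {1}
Step 16: find(8) -> no change; set of 8 is {0, 8}
Step 17: union(10, 0) -> merged; set of 10 now {0, 8, 10}
Step 18: union(7, 5) -> merged; set of 7 now {2, 3, 4, 5, 6, 7, 9}
Step 19: find(7) -> no change; set of 7 is {2, 3, 4, 5, 6, 7, 9}
Set of 7: {2, 3, 4, 5, 6, 7, 9}; 1 is not a member.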